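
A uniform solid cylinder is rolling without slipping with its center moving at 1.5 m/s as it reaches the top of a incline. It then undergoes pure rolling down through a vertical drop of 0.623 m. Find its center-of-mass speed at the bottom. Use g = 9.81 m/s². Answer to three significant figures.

v ≈ 3.22 m/s

The moment of inertia is (1/2)MR², giving k ≡ I/(MR²) = 0.5.
Pure rolling means v = ωR; then KE = ½Mv² + ½I(v/R)² = ½(1+k)Mv² = (3/4)Mv².
Energy conservation: (3/4)Mv₀² + Mgh = (3/4)Mv², so v² = v₀² + 2gh/(1+k).
v = √(1.5² + 2×9.81×0.623/1.5) = √10.4 ≈ 3.22 m/s.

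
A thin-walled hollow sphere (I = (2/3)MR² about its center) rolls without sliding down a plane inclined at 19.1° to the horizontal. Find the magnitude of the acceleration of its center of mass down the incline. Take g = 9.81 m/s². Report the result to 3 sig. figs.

a ≈ 1.93 m/s²

For this body I = (2/3)MR², i.e. k = I/(MR²) = 2/3.
Translational: Mg sinθ − f = Ma. Rotational about the CM: fR = Iα = kMRa, so f = kMa.
Eliminating f: Mg sinθ = (1+k)Ma, so a = g sinθ/(1+k) = 9.81 × sin19.1° / 1.667 ≈ 1.93 m/s².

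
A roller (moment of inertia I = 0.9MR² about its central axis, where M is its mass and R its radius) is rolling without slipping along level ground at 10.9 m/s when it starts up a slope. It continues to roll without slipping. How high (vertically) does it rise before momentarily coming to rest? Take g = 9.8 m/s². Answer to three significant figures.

h ≈ 11.5 m

For this body I = 0.9MR², i.e. k = I/(MR²) = 0.9.
Since it rolls without slipping, ω = v/R and KE = ½Mv² + ½Iω² = ½(1+k)Mv² = (19/20)Mv².
At the top the kinetic energy is zero, so (19/20)Mv₀² = Mgh.
Thus h = (1+k)v₀²/(2g) = 1.9 × 10.9² / (2 × 9.8) ≈ 11.5 m.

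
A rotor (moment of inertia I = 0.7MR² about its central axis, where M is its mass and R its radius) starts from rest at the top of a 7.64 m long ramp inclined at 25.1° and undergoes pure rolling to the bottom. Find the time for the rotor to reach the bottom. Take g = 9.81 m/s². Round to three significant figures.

t ≈ 2.50 s

With I = 0.7MR², the ratio k = I/(MR²) is 0.7.
Newton's second law down the slope: Mg sinθ − f = Ma. The torque equation fR = Iα (with α = a/R) gives f = kMa.
Hence a = g sinθ/(1+k) = 9.81×sin25.1°/1.7 = 2.448 m/s².
With constant a from rest, t = √(2L/a) = √(2·7.64/2.448) ≈ 2.50 s.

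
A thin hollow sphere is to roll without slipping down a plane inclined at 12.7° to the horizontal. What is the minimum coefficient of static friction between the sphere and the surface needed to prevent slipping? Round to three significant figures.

The moment of inertia is (2/3)MR², giving k ≡ I/(MR²) = 2/3.
Newton's second law down the slope: Mg sinθ − f = Ma. The torque equation fR = Iα (with α = a/R) gives f = kMa.
These give a = g sinθ/(1+k) and the required friction f = kMg sinθ/(1+k).
With N = Mg cosθ, the no-slip condition f ≤ μN gives μ_min = f/N = k tanθ/(1+k).
μ_min = (2/3) × tan12.7° / 1.667 ≈ 0.0901.

μ_min ≈ 0.0901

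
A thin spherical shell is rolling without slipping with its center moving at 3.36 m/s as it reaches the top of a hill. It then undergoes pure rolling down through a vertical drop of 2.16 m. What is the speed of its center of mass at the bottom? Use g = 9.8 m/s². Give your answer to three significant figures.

v ≈ 6.06 m/s

For this body I = (2/3)MR², i.e. k = I/(MR²) = 2/3.
Rolling without slipping gives ω = v/R, so the total kinetic energy is ½Mv² + ½Iω² = ½(1+k)Mv² = (5/6)Mv².
Conserving energy between top and bottom: (5/6)Mv² = (5/6)Mv₀² + Mgh, hence v² = v₀² + 2gh/(1+k).
v = √(3.36² + 2×9.8×2.16/1.667) = √36.69 ≈ 6.06 m/s.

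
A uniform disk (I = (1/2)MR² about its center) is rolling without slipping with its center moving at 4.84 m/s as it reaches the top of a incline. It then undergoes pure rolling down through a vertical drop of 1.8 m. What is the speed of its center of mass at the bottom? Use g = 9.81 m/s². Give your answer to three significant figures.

For this body I = (1/2)MR², i.e. k = I/(MR²) = 0.5.
Pure rolling means v = ωR; then KE = ½Mv² + ½I(v/R)² = ½(1+k)Mv² = (3/4)Mv².
Conserving energy between top and bottom: (3/4)Mv² = (3/4)Mv₀² + Mgh, hence v² = v₀² + 2gh/(1+k).
v = √(4.84² + 2×9.81×1.8/1.5) = √46.97 ≈ 6.85 m/s.

v ≈ 6.85 m/s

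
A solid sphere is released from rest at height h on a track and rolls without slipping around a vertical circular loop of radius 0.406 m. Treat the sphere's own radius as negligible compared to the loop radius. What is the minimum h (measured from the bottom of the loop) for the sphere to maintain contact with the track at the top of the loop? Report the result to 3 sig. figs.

For this body I = (2/5)MR², i.e. k = I/(MR²) = 0.4.
At the top, contact is just lost when gravity alone supplies the centripetal force: Mg = Mv_top²/r, i.e. v_top² = gr.
With ω = v/R, the kinetic energy at speed v is ½(1+k)Mv² = (7/10)Mv².
Energy conservation from release (height h) to the top (height 2r): Mgh = Mg(2r) + (7/10)M·gr.
Thus h_min = 2r + (1+k)r/2 = r(2 + 1.4/2) = 0.406 × 2.7 ≈ 1.10 m.

h_min ≈ 1.10 m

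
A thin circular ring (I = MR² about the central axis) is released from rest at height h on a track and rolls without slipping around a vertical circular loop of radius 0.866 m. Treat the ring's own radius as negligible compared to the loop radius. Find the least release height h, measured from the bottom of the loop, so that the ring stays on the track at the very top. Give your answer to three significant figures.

With I = MR², the ratio k = I/(MR²) is 1.
At the top of the loop, the minimum-contact condition is Mg = Mv_top²/r, so v_top² = gr.
With ω = v/R, the kinetic energy at speed v is ½(1+k)Mv² = Mv².
Energy conservation from release (height h) to the top (height 2r): Mgh = Mg(2r) + M·gr.
Thus h_min = 2r + (1+k)r/2 = r(2 + 2/2) = 0.866 × 3 ≈ 2.60 m.

h_min ≈ 2.60 m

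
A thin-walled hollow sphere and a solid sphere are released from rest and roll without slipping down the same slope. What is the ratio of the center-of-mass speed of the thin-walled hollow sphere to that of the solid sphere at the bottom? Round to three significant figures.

v_ratio ≈ 0.917

Each satisfies Mgh = ½(1+k)Mv² with k = I/(MR²), so v ∝ 1/√(1+k).
For the thin-walled hollow sphere k = 2/3; for the solid sphere k = 0.4.
v₁/v₂ = √((1+k₂)/(1+k₁)) = √(1.4/1.667) ≈ 0.917.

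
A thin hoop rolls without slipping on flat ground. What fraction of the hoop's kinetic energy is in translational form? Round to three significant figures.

fraction ≈ 0.500

For this body I = MR², i.e. k = I/(MR²) = 1.
Since ω = v/R, the translational part is ½Mv² and the rotational part is ½I(v/R)² = ½kMv²; the total is ½(1+k)Mv².
The translational fraction is therefore 1/(1+k) = 1/2 ≈ 0.500.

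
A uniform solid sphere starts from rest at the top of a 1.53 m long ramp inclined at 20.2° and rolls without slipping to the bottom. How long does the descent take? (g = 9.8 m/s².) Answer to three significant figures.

t ≈ 1.13 s

Here I = (2/5)MR², so the shape factor k = I/(MR²) = 0.4.
Along the incline Mg sinθ − f = Ma, and torque about the center fR = Iα = kMR²(a/R) gives f = kMa.
Hence a = g sinθ/(1+k) = 9.8×sin20.2°/1.4 = 2.417 m/s².
Starting from rest, L = ½at², so t = √(2L/a) = √(2×1.53/2.417) ≈ 1.13 s.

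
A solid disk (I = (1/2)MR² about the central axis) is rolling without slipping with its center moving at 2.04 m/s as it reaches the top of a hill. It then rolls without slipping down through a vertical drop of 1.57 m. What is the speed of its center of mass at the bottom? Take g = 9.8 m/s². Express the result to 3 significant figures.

The moment of inertia is (1/2)MR², giving k ≡ I/(MR²) = 0.5.
The rolling condition ω = v/R makes the rotational term ½I(v/R)² = ½kMv², so KE_total = ½(1+k)Mv² = (3/4)Mv².
Conserving energy between top and bottom: (3/4)Mv² = (3/4)Mv₀² + Mgh, hence v² = v₀² + 2gh/(1+k).
v = √(2.04² + 2×9.8×1.57/1.5) = √24.68 ≈ 4.97 m/s.

v ≈ 4.97 m/s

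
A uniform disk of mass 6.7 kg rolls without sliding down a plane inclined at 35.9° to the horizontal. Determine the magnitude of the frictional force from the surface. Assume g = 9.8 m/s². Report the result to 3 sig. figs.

For this body I = (1/2)MR², i.e. k = I/(MR²) = 0.5.
Translational: Mg sinθ − f = Ma. Rotational about the CM: fR = Iα = kMRa, so f = kMa.
Combining, a = g sinθ/(1+k) and f = kMa = kMg sinθ/(1+k).
f = 0.5 × 6.7 × 9.8 × sin35.9° / 1.5 ≈ 12.8 N.

f ≈ 12.8 N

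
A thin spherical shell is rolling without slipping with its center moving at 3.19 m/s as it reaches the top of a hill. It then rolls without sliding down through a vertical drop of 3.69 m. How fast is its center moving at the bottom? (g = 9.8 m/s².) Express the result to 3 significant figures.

Here I = (2/3)MR², so the shape factor k = I/(MR²) = 2/3.
Since it rolls without slipping, ω = v/R and KE = ½Mv² + ½Iω² = ½(1+k)Mv² = (5/6)Mv².
Conserving energy between top and bottom: (5/6)Mv² = (5/6)Mv₀² + Mgh, hence v² = v₀² + 2gh/(1+k).
v = √(3.19² + 2×9.8×3.69/1.667) = √53.57 ≈ 7.32 m/s.

v ≈ 7.32 m/s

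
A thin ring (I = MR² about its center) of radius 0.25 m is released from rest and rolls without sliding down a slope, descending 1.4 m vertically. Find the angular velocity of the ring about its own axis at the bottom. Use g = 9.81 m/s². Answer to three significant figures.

ω ≈ 14.8 rad/s

The moment of inertia is MR², giving k ≡ I/(MR²) = 1.
Since it rolls without slipping, ω = v/R and KE = ½Mv² + ½Iω² = ½(1+k)Mv² = Mv².
Energy conservation Mgh = ½(1+k)Mv² gives v = √(2gh/(1+k)) = √(2 × 9.81 × 1.4 / 2) = 3.706 m/s.
The angular speed follows from ω = v/R = 3.706/0.25 ≈ 14.8 rad/s.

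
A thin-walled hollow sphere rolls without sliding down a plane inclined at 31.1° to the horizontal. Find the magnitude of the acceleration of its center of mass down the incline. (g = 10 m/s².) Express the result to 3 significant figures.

a ≈ 3.10 m/s²

The moment of inertia is (2/3)MR², giving k ≡ I/(MR²) = 2/3.
Along the incline Mg sinθ − f = Ma, and torque about the center fR = Iα = kMR²(a/R) gives f = kMa.
Eliminating f: Mg sinθ = (1+k)Ma, so a = g sinθ/(1+k) = 10 × sin31.1° / 1.667 ≈ 3.10 m/s².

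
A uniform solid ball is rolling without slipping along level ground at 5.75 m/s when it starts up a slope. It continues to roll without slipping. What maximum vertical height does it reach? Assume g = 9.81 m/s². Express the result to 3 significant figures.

For this body I = (2/5)MR², i.e. k = I/(MR²) = 0.4.
Since it rolls without slipping, ω = v/R and KE = ½Mv² + ½Iω² = ½(1+k)Mv² = (7/10)Mv².
At the top the kinetic energy is zero, so (7/10)Mv₀² = Mgh.
Thus h = (1+k)v₀²/(2g) = 1.4 × 5.75² / (2 × 9.81) ≈ 2.36 m.

h ≈ 2.36 m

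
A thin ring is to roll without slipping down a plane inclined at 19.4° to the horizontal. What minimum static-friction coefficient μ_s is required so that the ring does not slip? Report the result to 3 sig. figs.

Here I = MR², so the shape factor k = I/(MR²) = 1.
Along the incline Mg sinθ − f = Ma, and torque about the center fR = Iα = kMR²(a/R) gives f = kMa.
These give a = g sinθ/(1+k) and the required friction f = kMg sinθ/(1+k).
The normal force is N = Mg cosθ, so μ_min = f/N = k tanθ/(1+k).
μ_min = 1 × tan19.4° / 2 ≈ 0.176.

μ_min ≈ 0.176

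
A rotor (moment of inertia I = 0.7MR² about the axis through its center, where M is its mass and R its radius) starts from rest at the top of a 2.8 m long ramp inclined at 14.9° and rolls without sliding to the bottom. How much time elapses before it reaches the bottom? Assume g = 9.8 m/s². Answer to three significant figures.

t ≈ 1.94 s

The moment of inertia is 0.7MR², giving k ≡ I/(MR²) = 0.7.
Along the incline Mg sinθ − f = Ma, and torque about the center fR = Iα = kMR²(a/R) gives f = kMa.
Hence a = g sinθ/(1+k) = 9.8×sin14.9°/1.7 = 1.482 m/s².
Starting from rest, L = ½at², so t = √(2L/a) = √(2×2.8/1.482) ≈ 1.94 s.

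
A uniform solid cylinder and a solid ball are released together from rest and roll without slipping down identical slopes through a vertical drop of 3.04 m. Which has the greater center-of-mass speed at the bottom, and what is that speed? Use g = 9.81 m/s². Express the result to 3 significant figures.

For rolling without slipping, Mgh = ½(1+k)Mv² where k = I/(MR²), so v = √(2gh/(1+k)).
Uniform solid cylinder: k = 0.5, giving v = √(2×9.81×3.04/1.5) = 6.306 m/s.
Solid ball: k = 0.4, giving v = √(2×9.81×3.04/1.4) = 6.527 m/s.
The smaller k wins: the solid ball, at ≈ 6.53 m/s.

the solid ball, at v ≈ 6.53 m/s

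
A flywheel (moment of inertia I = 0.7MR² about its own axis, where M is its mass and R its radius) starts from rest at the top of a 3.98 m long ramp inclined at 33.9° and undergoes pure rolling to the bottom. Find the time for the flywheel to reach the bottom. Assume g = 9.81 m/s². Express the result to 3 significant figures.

Here I = 0.7MR², so the shape factor k = I/(MR²) = 0.7.
Along the incline Mg sinθ − f = Ma, and torque about the center fR = Iα = kMR²(a/R) gives f = kMa.
Hence a = g sinθ/(1+k) = 9.81×sin33.9°/1.7 = 3.219 m/s².
With constant a from rest, t = √(2L/a) = √(2·3.98/3.219) ≈ 1.57 s.

t ≈ 1.57 s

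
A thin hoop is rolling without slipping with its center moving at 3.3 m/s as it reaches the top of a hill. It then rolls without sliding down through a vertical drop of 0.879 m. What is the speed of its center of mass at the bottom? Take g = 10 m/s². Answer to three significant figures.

v ≈ 4.44 m/s

For this body I = MR², i.e. k = I/(MR²) = 1.
Pure rolling means v = ωR; then KE = ½Mv² + ½I(v/R)² = ½(1+k)Mv² = Mv².
Conserving energy between top and bottom: Mv² = Mv₀² + Mgh, hence v² = v₀² + 2gh/(1+k).
v = √(3.3² + 2×10×0.879/2) = √19.68 ≈ 4.44 m/s.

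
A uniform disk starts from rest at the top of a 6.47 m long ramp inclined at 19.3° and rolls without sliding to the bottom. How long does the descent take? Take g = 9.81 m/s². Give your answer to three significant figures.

t ≈ 2.45 s

The moment of inertia is (1/2)MR², giving k ≡ I/(MR²) = 0.5.
Newton's second law down the slope: Mg sinθ − f = Ma. The torque equation fR = Iα (with α = a/R) gives f = kMa.
Hence a = g sinθ/(1+k) = 9.81×sin19.3°/1.5 = 2.162 m/s².
With constant a from rest, t = √(2L/a) = √(2·6.47/2.162) ≈ 2.45 s.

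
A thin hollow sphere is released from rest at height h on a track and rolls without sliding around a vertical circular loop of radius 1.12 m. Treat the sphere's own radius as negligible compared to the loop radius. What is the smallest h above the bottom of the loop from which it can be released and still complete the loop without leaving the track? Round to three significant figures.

h_min ≈ 3.17 m

Here I = (2/3)MR², so the shape factor k = I/(MR²) = 2/3.
At the top, contact is just lost when gravity alone supplies the centripetal force: Mg = Mv_top²/r, i.e. v_top² = gr.
With ω = v/R, the kinetic energy at speed v is ½(1+k)Mv² = (5/6)Mv².
Energy conservation from release (height h) to the top (height 2r): Mgh = Mg(2r) + (5/6)M·gr.
Thus h_min = 2r + (1+k)r/2 = r(2 + 1.667/2) = 1.12 × 2.833 ≈ 3.17 m.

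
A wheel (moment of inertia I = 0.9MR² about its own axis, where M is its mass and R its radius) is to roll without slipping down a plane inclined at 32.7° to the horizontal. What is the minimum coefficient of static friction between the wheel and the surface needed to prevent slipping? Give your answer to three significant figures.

For this body I = 0.9MR², i.e. k = I/(MR²) = 0.9.
Translational: Mg sinθ − f = Ma. Rotational about the CM: fR = Iα = kMRa, so f = kMa.
These give a = g sinθ/(1+k) and the required friction f = kMg sinθ/(1+k).
The normal force is N = Mg cosθ, so μ_min = f/N = k tanθ/(1+k).
μ_min = 0.9 × tan32.7° / 1.9 ≈ 0.304.

μ_min ≈ 0.304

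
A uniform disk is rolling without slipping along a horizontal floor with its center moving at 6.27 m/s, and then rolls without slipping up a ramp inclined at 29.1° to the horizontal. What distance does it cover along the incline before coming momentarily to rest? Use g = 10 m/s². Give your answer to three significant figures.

d ≈ 6.06 m

The moment of inertia is (1/2)MR², giving k ≡ I/(MR²) = 0.5.
Since it rolls without slipping, ω = v/R and KE = ½Mv² + ½Iω² = ½(1+k)Mv² = (3/4)Mv².
Setting this equal to Mgh gives the vertical rise h = (1+k)v₀²/(2g) = 1.5×6.27²/(2×10) = 2.948 m.
The distance along the slope is d = h/sinθ = 2.948/sin29.1° ≈ 6.06 m.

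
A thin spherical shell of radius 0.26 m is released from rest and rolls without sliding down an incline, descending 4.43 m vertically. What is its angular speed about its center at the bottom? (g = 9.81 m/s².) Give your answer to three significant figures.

With I = (2/3)MR², the ratio k = I/(MR²) is 2/3.
Rolling without slipping gives ω = v/R, so the total kinetic energy is ½Mv² + ½Iω² = ½(1+k)Mv² = (5/6)Mv².
Energy conservation Mgh = ½(1+k)Mv² gives v = √(2gh/(1+k)) = √(2 × 9.81 × 4.43 / 1.667) = 7.221 m/s.
The angular speed follows from ω = v/R = 7.221/0.26 ≈ 27.8 rad/s.

ω ≈ 27.8 rad/s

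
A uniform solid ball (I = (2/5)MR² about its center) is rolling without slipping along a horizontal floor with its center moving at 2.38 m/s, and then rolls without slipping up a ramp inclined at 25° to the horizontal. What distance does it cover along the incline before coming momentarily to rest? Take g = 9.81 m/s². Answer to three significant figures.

The moment of inertia is (2/5)MR², giving k ≡ I/(MR²) = 0.4.
Pure rolling means v = ωR; then KE = ½Mv² + ½I(v/R)² = ½(1+k)Mv² = (7/10)Mv².
Setting this equal to Mgh gives the vertical rise h = (1+k)v₀²/(2g) = 1.4×2.38²/(2×9.81) = 0.4042 m.
Along the incline, d = h/sinθ = 0.4042/sin25° ≈ 0.956 m.

d ≈ 0.956 m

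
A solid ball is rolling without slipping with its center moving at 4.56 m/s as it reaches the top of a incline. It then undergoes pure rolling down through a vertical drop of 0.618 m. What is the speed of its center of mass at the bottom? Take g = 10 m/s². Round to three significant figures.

v ≈ 5.44 m/s

For this body I = (2/5)MR², i.e. k = I/(MR²) = 0.4.
The rolling condition ω = v/R makes the rotational term ½I(v/R)² = ½kMv², so KE_total = ½(1+k)Mv² = (7/10)Mv².
Energy conservation: (7/10)Mv₀² + Mgh = (7/10)Mv², so v² = v₀² + 2gh/(1+k).
v = √(4.56² + 2×10×0.618/1.4) = √29.62 ≈ 5.44 m/s.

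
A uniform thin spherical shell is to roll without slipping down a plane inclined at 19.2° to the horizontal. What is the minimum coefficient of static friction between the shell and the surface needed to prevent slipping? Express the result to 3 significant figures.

μ_min ≈ 0.139

Here I = (2/3)MR², so the shape factor k = I/(MR²) = 2/3.
Newton's second law down the slope: Mg sinθ − f = Ma. The torque equation fR = Iα (with α = a/R) gives f = kMa.
These give a = g sinθ/(1+k) and the required friction f = kMg sinθ/(1+k).
The normal force is N = Mg cosθ, so μ_min = f/N = k tanθ/(1+k).
μ_min = (2/3) × tan19.2° / 1.667 ≈ 0.139.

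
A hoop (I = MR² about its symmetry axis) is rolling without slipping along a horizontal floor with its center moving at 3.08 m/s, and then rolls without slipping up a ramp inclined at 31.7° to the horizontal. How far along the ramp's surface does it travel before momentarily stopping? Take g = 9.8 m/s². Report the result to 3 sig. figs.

With I = MR², the ratio k = I/(MR²) is 1.
The rolling condition ω = v/R makes the rotational term ½I(v/R)² = ½kMv², so KE_total = ½(1+k)Mv² = Mv².
Setting this equal to Mgh gives the vertical rise h = (1+k)v₀²/(2g) = 2×3.08²/(2×9.8) = 0.968 m.
The distance along the slope is d = h/sinθ = 0.968/sin31.7° ≈ 1.84 m.

d ≈ 1.84 m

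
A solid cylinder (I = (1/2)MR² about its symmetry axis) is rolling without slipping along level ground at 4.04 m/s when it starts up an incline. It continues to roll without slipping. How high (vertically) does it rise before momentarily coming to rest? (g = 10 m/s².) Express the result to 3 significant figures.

h ≈ 1.22 m

Here I = (1/2)MR², so the shape factor k = I/(MR²) = 0.5.
Since it rolls without slipping, ω = v/R and KE = ½Mv² + ½Iω² = ½(1+k)Mv² = (3/4)Mv².
At the top the kinetic energy is zero, so (3/4)Mv₀² = Mgh.
Thus h = (1+k)v₀²/(2g) = 1.5 × 4.04² / (2 × 10) ≈ 1.22 m.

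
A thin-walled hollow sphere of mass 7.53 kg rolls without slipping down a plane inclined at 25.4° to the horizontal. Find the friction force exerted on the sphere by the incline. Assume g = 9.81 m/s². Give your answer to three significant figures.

Here I = (2/3)MR², so the shape factor k = I/(MR²) = 2/3.
Translational: Mg sinθ − f = Ma. Rotational about the CM: fR = Iα = kMRa, so f = kMa.
Combining, a = g sinθ/(1+k) and f = kMa = kMg sinθ/(1+k).
f = (2/3) × 7.53 × 9.81 × sin25.4° / 1.667 ≈ 12.7 N.

f ≈ 12.7 N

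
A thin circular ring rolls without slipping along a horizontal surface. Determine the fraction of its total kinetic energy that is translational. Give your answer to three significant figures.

fraction ≈ 0.500

The moment of inertia is MR², giving k ≡ I/(MR²) = 1.
With ω = v/R, KE_trans = ½Mv² and KE_rot = ½Iω² = ½kMv², so KE_total = ½(1+k)Mv².
The translational fraction is therefore 1/(1+k) = 1/2 ≈ 0.500.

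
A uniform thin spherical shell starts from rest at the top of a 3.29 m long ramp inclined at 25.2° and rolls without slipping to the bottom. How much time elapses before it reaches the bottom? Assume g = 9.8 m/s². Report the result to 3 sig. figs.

Here I = (2/3)MR², so the shape factor k = I/(MR²) = 2/3.
Translational: Mg sinθ − f = Ma. Rotational about the CM: fR = Iα = kMRa, so f = kMa.
Hence a = g sinθ/(1+k) = 9.8×sin25.2°/1.667 = 2.504 m/s².
Starting from rest, L = ½at², so t = √(2L/a) = √(2×3.29/2.504) ≈ 1.62 s.

t ≈ 1.62 s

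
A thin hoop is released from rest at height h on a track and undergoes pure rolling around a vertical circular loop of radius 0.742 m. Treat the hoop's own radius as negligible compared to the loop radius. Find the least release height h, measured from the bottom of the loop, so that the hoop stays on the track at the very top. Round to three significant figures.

h_min ≈ 2.23 m

With I = MR², the ratio k = I/(MR²) is 1.
At the top of the loop, the minimum-contact condition is Mg = Mv_top²/r, so v_top² = gr.
With ω = v/R, the kinetic energy at speed v is ½(1+k)Mv² = Mv².
Energy conservation from release (height h) to the top (height 2r): Mgh = Mg(2r) + M·gr.
Thus h_min = 2r + (1+k)r/2 = r(2 + 2/2) = 0.742 × 3 ≈ 2.23 m.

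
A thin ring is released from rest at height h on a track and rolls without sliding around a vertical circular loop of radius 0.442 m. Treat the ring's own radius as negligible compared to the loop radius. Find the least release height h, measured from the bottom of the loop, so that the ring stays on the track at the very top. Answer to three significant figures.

With I = MR², the ratio k = I/(MR²) is 1.
At the top, contact is just lost when gravity alone supplies the centripetal force: Mg = Mv_top²/r, i.e. v_top² = gr.
With ω = v/R, the kinetic energy at speed v is ½(1+k)Mv² = Mv².
Energy conservation from release (height h) to the top (height 2r): Mgh = Mg(2r) + M·gr.
Thus h_min = 2r + (1+k)r/2 = r(2 + 2/2) = 0.442 × 3 ≈ 1.33 m.

h_min ≈ 1.33 m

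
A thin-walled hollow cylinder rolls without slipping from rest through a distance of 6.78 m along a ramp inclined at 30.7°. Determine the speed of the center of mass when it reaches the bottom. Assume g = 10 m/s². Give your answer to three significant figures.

v ≈ 5.88 m/s

For this body I = MR², i.e. k = I/(MR²) = 1.
Rolling without slipping gives ω = v/R, so the total kinetic energy is ½Mv² + ½Iω² = ½(1+k)Mv² = Mv².
The vertical drop is h = L sinθ = 6.78 × sin30.7° = 3.461 m.
Setting Mgh = Mv² gives v = √(2gh/(1+k)) = √(2·10·3.461/2) ≈ 5.88 m/s.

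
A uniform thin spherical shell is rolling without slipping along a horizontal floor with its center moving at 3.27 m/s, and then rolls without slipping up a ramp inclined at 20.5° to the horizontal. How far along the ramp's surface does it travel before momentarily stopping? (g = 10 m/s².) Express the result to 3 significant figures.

d ≈ 2.54 m

Here I = (2/3)MR², so the shape factor k = I/(MR²) = 2/3.
Rolling without slipping gives ω = v/R, so the total kinetic energy is ½Mv² + ½Iω² = ½(1+k)Mv² = (5/6)Mv².
Setting this equal to Mgh gives the vertical rise h = (1+k)v₀²/(2g) = 1.667×3.27²/(2×10) = 0.8911 m.
The distance along the slope is d = h/sinθ = 0.8911/sin20.5° ≈ 2.54 m.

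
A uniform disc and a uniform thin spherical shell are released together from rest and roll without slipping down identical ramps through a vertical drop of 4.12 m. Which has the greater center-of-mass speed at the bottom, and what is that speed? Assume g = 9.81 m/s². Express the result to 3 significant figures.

the uniform disc, at v ≈ 7.34 m/s

For rolling without slipping, Mgh = ½(1+k)Mv² where k = I/(MR²), so v = √(2gh/(1+k)).
Uniform disc: k = 0.5, giving v = √(2×9.81×4.12/1.5) = 7.341 m/s.
Uniform thin spherical shell: k = 2/3, giving v = √(2×9.81×4.12/1.667) = 6.964 m/s.
The smaller k wins: the uniform disc, at ≈ 7.34 m/s.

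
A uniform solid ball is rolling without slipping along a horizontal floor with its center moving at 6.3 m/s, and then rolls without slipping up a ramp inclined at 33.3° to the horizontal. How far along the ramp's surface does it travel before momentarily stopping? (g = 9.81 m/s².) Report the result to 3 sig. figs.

For this body I = (2/5)MR², i.e. k = I/(MR²) = 0.4.
The rolling condition ω = v/R makes the rotational term ½I(v/R)² = ½kMv², so KE_total = ½(1+k)Mv² = (7/10)Mv².
Setting this equal to Mgh gives the vertical rise h = (1+k)v₀²/(2g) = 1.4×6.3²/(2×9.81) = 2.832 m.
Along the incline, d = h/sinθ = 2.832/sin33.3° ≈ 5.16 m.

d ≈ 5.16 m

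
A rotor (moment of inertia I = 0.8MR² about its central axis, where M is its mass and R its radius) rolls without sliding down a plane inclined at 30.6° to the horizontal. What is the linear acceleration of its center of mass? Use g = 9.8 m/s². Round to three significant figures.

With I = 0.8MR², the ratio k = I/(MR²) is 0.8.
Along the incline Mg sinθ − f = Ma, and torque about the center fR = Iα = kMR²(a/R) gives f = kMa.
Eliminating f: Mg sinθ = (1+k)Ma, so a = g sinθ/(1+k) = 9.8 × sin30.6° / 1.8 ≈ 2.77 m/s².

a ≈ 2.77 m/s²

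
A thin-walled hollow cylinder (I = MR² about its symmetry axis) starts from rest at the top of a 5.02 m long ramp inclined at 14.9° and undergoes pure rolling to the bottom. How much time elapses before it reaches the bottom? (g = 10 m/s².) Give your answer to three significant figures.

Here I = MR², so the shape factor k = I/(MR²) = 1.
Translational: Mg sinθ − f = Ma. Rotational about the CM: fR = Iα = kMRa, so f = kMa.
Hence a = g sinθ/(1+k) = 10×sin14.9°/2 = 1.286 m/s².
With constant a from rest, t = √(2L/a) = √(2·5.02/1.286) ≈ 2.79 s.

t ≈ 2.79 s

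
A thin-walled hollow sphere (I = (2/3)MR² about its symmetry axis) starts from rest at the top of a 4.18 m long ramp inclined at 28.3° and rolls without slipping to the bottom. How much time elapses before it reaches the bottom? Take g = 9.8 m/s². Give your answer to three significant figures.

t ≈ 1.73 s

Here I = (2/3)MR², so the shape factor k = I/(MR²) = 2/3.
Along the incline Mg sinθ − f = Ma, and torque about the center fR = Iα = kMR²(a/R) gives f = kMa.
Hence a = g sinθ/(1+k) = 9.8×sin28.3°/1.667 = 2.788 m/s².
With constant a from rest, t = √(2L/a) = √(2·4.18/2.788) ≈ 1.73 s.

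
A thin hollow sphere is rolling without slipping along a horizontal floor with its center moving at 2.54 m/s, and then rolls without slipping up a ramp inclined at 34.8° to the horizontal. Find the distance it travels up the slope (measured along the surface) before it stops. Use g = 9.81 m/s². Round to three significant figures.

d ≈ 0.960 m

The moment of inertia is (2/3)MR², giving k ≡ I/(MR²) = 2/3.
Rolling without slipping gives ω = v/R, so the total kinetic energy is ½Mv² + ½Iω² = ½(1+k)Mv² = (5/6)Mv².
Setting this equal to Mgh gives the vertical rise h = (1+k)v₀²/(2g) = 1.667×2.54²/(2×9.81) = 0.548 m.
Along the incline, d = h/sinθ = 0.548/sin34.8° ≈ 0.960 m.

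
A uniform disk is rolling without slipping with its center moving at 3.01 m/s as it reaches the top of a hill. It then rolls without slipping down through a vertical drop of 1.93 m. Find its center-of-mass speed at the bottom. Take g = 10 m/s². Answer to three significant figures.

For this body I = (1/2)MR², i.e. k = I/(MR²) = 0.5.
Pure rolling means v = ωR; then KE = ½Mv² + ½I(v/R)² = ½(1+k)Mv² = (3/4)Mv².
Conserving energy between top and bottom: (3/4)Mv² = (3/4)Mv₀² + Mgh, hence v² = v₀² + 2gh/(1+k).
v = √(3.01² + 2×10×1.93/1.5) = √34.79 ≈ 5.90 m/s.

v ≈ 5.90 m/s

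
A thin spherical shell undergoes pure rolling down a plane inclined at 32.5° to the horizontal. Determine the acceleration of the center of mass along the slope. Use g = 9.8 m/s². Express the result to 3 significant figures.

a ≈ 3.16 m/s²

Here I = (2/3)MR², so the shape factor k = I/(MR²) = 2/3.
Translational: Mg sinθ − f = Ma. Rotational about the CM: fR = Iα = kMRa, so f = kMa.
Eliminating f: Mg sinθ = (1+k)Ma, so a = g sinθ/(1+k) = 9.8 × sin32.5° / 1.667 ≈ 3.16 m/s².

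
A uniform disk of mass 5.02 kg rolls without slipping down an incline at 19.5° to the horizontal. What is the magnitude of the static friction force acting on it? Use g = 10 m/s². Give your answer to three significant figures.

f ≈ 5.59 N

For this body I = (1/2)MR², i.e. k = I/(MR²) = 0.5.
Translational: Mg sinθ − f = Ma. Rotational about the CM: fR = Iα = kMRa, so f = kMa.
Combining, a = g sinθ/(1+k) and f = kMa = kMg sinθ/(1+k).
f = 0.5 × 5.02 × 10 × sin19.5° / 1.5 ≈ 5.59 N.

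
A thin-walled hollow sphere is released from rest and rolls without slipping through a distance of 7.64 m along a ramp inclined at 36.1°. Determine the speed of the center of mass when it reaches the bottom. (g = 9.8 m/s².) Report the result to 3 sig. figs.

With I = (2/3)MR², the ratio k = I/(MR²) is 2/3.
Pure rolling means v = ωR; then KE = ½Mv² + ½I(v/R)² = ½(1+k)Mv² = (5/6)Mv².
The vertical drop is h = L sinθ = 7.64 × sin36.1° = 4.501 m.
Energy conservation: Mgh = (5/6)Mv², so v = √(2gh/(1+k)) = √(2 × 9.8 × 4.501 / 1.667) ≈ 7.28 m/s.

v ≈ 7.28 m/s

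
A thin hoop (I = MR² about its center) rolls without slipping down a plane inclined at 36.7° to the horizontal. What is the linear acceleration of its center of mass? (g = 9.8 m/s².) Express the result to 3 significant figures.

With I = MR², the ratio k = I/(MR²) is 1.
Newton's second law down the slope: Mg sinθ − f = Ma. The torque equation fR = Iα (with α = a/R) gives f = kMa.
Eliminating f: Mg sinθ = (1+k)Ma, so a = g sinθ/(1+k) = 9.8 × sin36.7° / 2 ≈ 2.93 m/s².

a ≈ 2.93 m/s²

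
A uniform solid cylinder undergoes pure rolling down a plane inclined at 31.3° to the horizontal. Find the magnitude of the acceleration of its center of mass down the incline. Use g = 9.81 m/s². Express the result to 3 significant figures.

a ≈ 3.40 m/s²

For this body I = (1/2)MR², i.e. k = I/(MR²) = 0.5.
Newton's second law down the slope: Mg sinθ − f = Ma. The torque equation fR = Iα (with α = a/R) gives f = kMa.
Eliminating f: Mg sinθ = (1+k)Ma, so a = g sinθ/(1+k) = 9.81 × sin31.3° / 1.5 ≈ 3.40 m/s².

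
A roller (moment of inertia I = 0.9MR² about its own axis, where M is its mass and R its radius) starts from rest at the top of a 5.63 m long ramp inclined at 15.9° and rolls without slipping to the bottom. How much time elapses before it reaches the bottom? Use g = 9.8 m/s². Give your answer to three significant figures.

t ≈ 2.82 s

With I = 0.9MR², the ratio k = I/(MR²) is 0.9.
Newton's second law down the slope: Mg sinθ − f = Ma. The torque equation fR = Iα (with α = a/R) gives f = kMa.
Hence a = g sinθ/(1+k) = 9.8×sin15.9°/1.9 = 1.413 m/s².
With constant a from rest, t = √(2L/a) = √(2·5.63/1.413) ≈ 2.82 s.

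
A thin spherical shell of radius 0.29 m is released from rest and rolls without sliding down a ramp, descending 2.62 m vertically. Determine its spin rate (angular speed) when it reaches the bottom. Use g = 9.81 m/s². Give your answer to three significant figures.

Here I = (2/3)MR², so the shape factor k = I/(MR²) = 2/3.
Rolling without slipping gives ω = v/R, so the total kinetic energy is ½Mv² + ½Iω² = ½(1+k)Mv² = (5/6)Mv².
Energy conservation Mgh = ½(1+k)Mv² gives v = √(2gh/(1+k)) = √(2 × 9.81 × 2.62 / 1.667) = 5.554 m/s.
The angular speed follows from ω = v/R = 5.554/0.29 ≈ 19.2 rad/s.

ω ≈ 19.2 rad/s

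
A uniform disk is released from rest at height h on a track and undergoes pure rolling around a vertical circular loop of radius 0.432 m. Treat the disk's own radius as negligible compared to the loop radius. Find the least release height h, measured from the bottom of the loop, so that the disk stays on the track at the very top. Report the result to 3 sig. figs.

For this body I = (1/2)MR², i.e. k = I/(MR²) = 0.5.
At the top of the loop, the minimum-contact condition is Mg = Mv_top²/r, so v_top² = gr.
With ω = v/R, the kinetic energy at speed v is ½(1+k)Mv² = (3/4)Mv².
Energy conservation from release (height h) to the top (height 2r): Mgh = Mg(2r) + (3/4)M·gr.
Thus h_min = 2r + (1+k)r/2 = r(2 + 1.5/2) = 0.432 × 2.75 ≈ 1.19 m.

h_min ≈ 1.19 m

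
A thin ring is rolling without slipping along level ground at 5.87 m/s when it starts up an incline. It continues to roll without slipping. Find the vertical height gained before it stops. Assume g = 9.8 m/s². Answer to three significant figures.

With I = MR², the ratio k = I/(MR²) is 1.
Since it rolls without slipping, ω = v/R and KE = ½Mv² + ½Iω² = ½(1+k)Mv² = Mv².
At the top the kinetic energy is zero, so Mv₀² = Mgh.
Thus h = (1+k)v₀²/(2g) = 2 × 5.87² / (2 × 9.8) ≈ 3.52 m.

h ≈ 3.52 m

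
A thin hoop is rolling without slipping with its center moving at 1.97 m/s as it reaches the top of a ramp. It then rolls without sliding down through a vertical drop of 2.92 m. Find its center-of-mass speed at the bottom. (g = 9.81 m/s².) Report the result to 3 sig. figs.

v ≈ 5.70 m/s

Here I = MR², so the shape factor k = I/(MR²) = 1.
Pure rolling means v = ωR; then KE = ½Mv² + ½I(v/R)² = ½(1+k)Mv² = Mv².
Energy conservation: Mv₀² + Mgh = Mv², so v² = v₀² + 2gh/(1+k).
v = √(1.97² + 2×9.81×2.92/2) = √32.53 ≈ 5.70 m/s.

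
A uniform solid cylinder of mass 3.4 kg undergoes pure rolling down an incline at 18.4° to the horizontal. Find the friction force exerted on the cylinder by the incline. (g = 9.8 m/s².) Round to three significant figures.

f ≈ 3.51 N

Here I = (1/2)MR², so the shape factor k = I/(MR²) = 0.5.
Along the incline Mg sinθ − f = Ma, and torque about the center fR = Iα = kMR²(a/R) gives f = kMa.
Combining, a = g sinθ/(1+k) and f = kMa = kMg sinθ/(1+k).
f = 0.5 × 3.4 × 9.8 × sin18.4° / 1.5 ≈ 3.51 N.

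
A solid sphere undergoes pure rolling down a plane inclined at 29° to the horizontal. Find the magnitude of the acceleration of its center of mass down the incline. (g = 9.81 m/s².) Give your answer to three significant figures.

a ≈ 3.40 m/s²

Here I = (2/5)MR², so the shape factor k = I/(MR²) = 0.4.
Along the incline Mg sinθ − f = Ma, and torque about the center fR = Iα = kMR²(a/R) gives f = kMa.
Eliminating f: Mg sinθ = (1+k)Ma, so a = g sinθ/(1+k) = 9.81 × sin29° / 1.4 ≈ 3.40 m/s².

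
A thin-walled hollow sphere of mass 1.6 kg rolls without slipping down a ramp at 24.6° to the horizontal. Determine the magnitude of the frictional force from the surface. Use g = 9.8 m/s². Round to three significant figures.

Here I = (2/3)MR², so the shape factor k = I/(MR²) = 2/3.
Along the incline Mg sinθ − f = Ma, and torque about the center fR = Iα = kMR²(a/R) gives f = kMa.
Combining, a = g sinθ/(1+k) and f = kMa = kMg sinθ/(1+k).
f = (2/3) × 1.6 × 9.8 × sin24.6° / 1.667 ≈ 2.61 N.

f ≈ 2.61 N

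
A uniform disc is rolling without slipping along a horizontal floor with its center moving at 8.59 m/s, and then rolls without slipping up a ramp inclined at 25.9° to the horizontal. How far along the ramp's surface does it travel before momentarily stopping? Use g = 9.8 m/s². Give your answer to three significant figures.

With I = (1/2)MR², the ratio k = I/(MR²) is 0.5.
Pure rolling means v = ωR; then KE = ½Mv² + ½I(v/R)² = ½(1+k)Mv² = (3/4)Mv².
Setting this equal to Mgh gives the vertical rise h = (1+k)v₀²/(2g) = 1.5×8.59²/(2×9.8) = 5.647 m.
The distance along the slope is d = h/sinθ = 5.647/sin25.9° ≈ 12.9 m.

d ≈ 12.9 m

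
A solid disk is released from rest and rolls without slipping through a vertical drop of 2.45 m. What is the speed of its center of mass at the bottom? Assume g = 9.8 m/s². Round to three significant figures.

v ≈ 5.66 m/s

For this body I = (1/2)MR², i.e. k = I/(MR²) = 0.5.
Since it rolls without slipping, ω = v/R and KE = ½Mv² + ½Iω² = ½(1+k)Mv² = (3/4)Mv².
Energy conservation: Mgh = (3/4)Mv², so v = √(2gh/(1+k)) = √(2 × 9.8 × 2.45 / 1.5) ≈ 5.66 m/s.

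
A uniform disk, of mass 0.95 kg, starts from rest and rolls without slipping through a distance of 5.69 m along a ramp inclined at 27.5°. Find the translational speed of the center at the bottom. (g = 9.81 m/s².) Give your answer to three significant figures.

v ≈ 5.86 m/s

With I = (1/2)MR², the ratio k = I/(MR²) is 0.5.
Since it rolls without slipping, ω = v/R and KE = ½Mv² + ½Iω² = ½(1+k)Mv² = (3/4)Mv².
The vertical drop is h = L sinθ = 5.69 × sin27.5° = 2.627 m.
Setting Mgh = (3/4)Mv² gives v = √(2gh/(1+k)) = √(2·9.81·2.627/1.5) ≈ 5.86 m/s.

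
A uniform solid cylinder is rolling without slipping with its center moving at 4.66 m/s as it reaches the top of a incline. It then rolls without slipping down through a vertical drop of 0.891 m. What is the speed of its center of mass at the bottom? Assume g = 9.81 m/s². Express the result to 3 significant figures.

For this body I = (1/2)MR², i.e. k = I/(MR²) = 0.5.
Rolling without slipping gives ω = v/R, so the total kinetic energy is ½Mv² + ½Iω² = ½(1+k)Mv² = (3/4)Mv².
Conserving energy between top and bottom: (3/4)Mv² = (3/4)Mv₀² + Mgh, hence v² = v₀² + 2gh/(1+k).
v = √(4.66² + 2×9.81×0.891/1.5) = √33.37 ≈ 5.78 m/s.

v ≈ 5.78 m/s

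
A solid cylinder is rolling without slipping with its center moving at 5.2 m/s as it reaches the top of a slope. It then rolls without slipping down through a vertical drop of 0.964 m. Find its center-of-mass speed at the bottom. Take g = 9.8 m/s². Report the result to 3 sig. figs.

v ≈ 6.30 m/s

The moment of inertia is (1/2)MR², giving k ≡ I/(MR²) = 0.5.
The rolling condition ω = v/R makes the rotational term ½I(v/R)² = ½kMv², so KE_total = ½(1+k)Mv² = (3/4)Mv².
Energy conservation: (3/4)Mv₀² + Mgh = (3/4)Mv², so v² = v₀² + 2gh/(1+k).
v = √(5.2² + 2×9.8×0.964/1.5) = √39.64 ≈ 6.30 m/s.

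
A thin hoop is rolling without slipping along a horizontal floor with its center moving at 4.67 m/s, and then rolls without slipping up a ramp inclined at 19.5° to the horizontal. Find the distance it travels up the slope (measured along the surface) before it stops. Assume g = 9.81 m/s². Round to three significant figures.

The moment of inertia is MR², giving k ≡ I/(MR²) = 1.
Pure rolling means v = ωR; then KE = ½Mv² + ½I(v/R)² = ½(1+k)Mv² = Mv².
Setting this equal to Mgh gives the vertical rise h = (1+k)v₀²/(2g) = 2×4.67²/(2×9.81) = 2.223 m.
The distance along the slope is d = h/sinθ = 2.223/sin19.5° ≈ 6.66 m.

d ≈ 6.66 m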